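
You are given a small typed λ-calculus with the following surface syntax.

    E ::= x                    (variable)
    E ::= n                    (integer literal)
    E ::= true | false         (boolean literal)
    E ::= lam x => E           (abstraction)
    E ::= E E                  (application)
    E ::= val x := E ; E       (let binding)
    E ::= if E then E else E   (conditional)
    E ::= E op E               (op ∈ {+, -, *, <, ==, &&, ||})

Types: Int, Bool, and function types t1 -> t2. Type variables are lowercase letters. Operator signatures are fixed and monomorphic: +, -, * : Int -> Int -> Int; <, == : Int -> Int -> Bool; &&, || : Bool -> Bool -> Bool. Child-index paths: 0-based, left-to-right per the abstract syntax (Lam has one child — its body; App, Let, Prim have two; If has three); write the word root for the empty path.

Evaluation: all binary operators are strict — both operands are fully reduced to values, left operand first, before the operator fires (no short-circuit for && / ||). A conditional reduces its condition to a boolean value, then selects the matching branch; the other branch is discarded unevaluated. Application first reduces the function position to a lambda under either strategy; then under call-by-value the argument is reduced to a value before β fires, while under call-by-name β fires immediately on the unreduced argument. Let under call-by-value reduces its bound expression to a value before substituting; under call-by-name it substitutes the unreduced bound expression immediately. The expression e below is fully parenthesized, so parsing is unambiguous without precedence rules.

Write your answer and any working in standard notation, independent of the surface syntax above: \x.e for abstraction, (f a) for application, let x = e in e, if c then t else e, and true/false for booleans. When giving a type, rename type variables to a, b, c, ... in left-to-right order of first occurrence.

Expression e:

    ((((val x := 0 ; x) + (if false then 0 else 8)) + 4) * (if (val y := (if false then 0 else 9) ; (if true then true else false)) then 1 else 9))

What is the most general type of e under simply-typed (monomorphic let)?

Answer: Int

Trace:
let x : Int
x : Int
  unify Int ~ Int
  unify Bool ~ Bool
  unify Int ~ Int
  unify Int ~ Int
  unify Int ~ Int
  unify Int ~ Int
  unify Int ~ Int
  unify Bool ~ Bool
  unify Int ~ Int
let y : Int
  unify Bool ~ Bool
  unify Bool ~ Bool
  unify Bool ~ Bool
  unify Int ~ Int
  unify Int ~ Int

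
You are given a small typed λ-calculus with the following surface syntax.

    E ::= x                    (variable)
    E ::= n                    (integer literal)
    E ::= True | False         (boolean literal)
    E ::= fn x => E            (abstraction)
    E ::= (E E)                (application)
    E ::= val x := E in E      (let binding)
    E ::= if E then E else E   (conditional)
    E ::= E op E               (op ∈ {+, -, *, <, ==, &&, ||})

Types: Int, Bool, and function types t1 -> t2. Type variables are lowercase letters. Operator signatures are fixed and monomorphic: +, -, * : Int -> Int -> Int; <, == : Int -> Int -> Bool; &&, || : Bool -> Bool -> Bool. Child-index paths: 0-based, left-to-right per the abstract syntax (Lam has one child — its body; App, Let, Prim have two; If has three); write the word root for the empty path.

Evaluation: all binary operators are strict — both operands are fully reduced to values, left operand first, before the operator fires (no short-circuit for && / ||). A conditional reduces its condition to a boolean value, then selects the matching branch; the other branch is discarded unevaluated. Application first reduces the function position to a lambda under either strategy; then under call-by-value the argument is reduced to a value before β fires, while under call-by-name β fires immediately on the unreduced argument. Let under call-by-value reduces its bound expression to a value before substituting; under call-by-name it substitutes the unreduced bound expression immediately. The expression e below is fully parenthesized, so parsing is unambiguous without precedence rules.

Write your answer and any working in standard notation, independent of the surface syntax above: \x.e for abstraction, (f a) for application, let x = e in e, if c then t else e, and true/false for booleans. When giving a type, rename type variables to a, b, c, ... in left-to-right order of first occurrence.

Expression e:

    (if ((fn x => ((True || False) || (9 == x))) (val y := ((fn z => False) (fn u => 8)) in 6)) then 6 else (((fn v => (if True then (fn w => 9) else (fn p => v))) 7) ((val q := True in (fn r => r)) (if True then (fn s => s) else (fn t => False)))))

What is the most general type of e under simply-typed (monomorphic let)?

Derivation:
  unify Bool ~ Bool
  unify Bool ~ Bool
  unify Bool ~ Bool
  unify Int ~ Int
x : a
  unify a ~ Int
  unify Bool ~ Bool
\x._ : Int -> Bool
\z._ : b -> Bool
\u._ : c -> Int
  unify b -> Bool ~ (c -> Int) -> d
  unify b ~ c -> Int
  unify Bool ~ d
_ _ : Bool
let y : Bool
  unify Int -> Bool ~ Int -> e
  unify Int ~ Int
  unify Bool ~ e
_ _ : Bool
  unify Bool ~ Bool
  unify Bool ~ Bool
\w._ : g -> Int
v : f
\p._ : h -> f
  unify g -> Int ~ h -> f
  unify g ~ h
  unify Int ~ f
\v._ : Int -> h -> Int
  unify Int -> h -> Int ~ Int -> i
  unify Int ~ Int
  unify h -> Int ~ i
_ _ : h -> Int
let q : Bool
r : j
\r._ : j -> j
  unify Bool ~ Bool
s : k
\s._ : k -> k
\t._ : l -> Bool
  unify k -> k ~ l -> Bool
  unify k ~ l
  unify l ~ Bool
  unify j -> j ~ (Bool -> Bool) -> m
  unify j ~ Bool -> Bool
  unify Bool -> Bool ~ m
_ _ : Bool -> Bool
  unify h -> Int ~ (Bool -> Bool) -> n
  unify h ~ Bool -> Bool
  unify Int ~ n
_ _ : Int
  unify Int ~ Int

Answer: Int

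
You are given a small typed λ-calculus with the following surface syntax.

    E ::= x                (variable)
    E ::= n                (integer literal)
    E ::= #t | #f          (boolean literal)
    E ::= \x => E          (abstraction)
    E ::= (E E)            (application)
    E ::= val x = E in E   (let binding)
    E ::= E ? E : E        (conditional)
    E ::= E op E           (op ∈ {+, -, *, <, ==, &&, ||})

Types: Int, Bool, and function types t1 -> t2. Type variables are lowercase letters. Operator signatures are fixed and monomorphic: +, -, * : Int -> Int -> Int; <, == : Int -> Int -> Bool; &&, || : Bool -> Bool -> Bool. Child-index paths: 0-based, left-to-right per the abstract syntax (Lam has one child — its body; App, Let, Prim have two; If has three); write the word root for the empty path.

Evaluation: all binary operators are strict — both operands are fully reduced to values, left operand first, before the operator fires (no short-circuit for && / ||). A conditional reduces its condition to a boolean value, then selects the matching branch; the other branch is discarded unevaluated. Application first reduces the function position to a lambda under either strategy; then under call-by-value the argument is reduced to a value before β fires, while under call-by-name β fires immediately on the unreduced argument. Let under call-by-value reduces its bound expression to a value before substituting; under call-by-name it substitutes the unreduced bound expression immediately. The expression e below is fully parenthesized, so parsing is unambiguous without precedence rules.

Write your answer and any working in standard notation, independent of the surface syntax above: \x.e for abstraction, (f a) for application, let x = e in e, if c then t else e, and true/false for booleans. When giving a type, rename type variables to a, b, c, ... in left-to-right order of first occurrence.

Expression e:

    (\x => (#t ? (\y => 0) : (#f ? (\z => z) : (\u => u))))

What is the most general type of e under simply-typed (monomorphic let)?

Trace:
  unify Bool ~ Bool
\y._ : b -> Int
  unify Bool ~ Bool
z : c
\z._ : c -> c
u : d
\u._ : d -> d
  unify c -> c ~ d -> d
  unify c ~ d
  unify d ~ d
  unify b -> Int ~ d -> d
  unify b ~ d
  unify Int ~ d
\x._ : a -> Int -> Int

Answer: a -> Int -> Int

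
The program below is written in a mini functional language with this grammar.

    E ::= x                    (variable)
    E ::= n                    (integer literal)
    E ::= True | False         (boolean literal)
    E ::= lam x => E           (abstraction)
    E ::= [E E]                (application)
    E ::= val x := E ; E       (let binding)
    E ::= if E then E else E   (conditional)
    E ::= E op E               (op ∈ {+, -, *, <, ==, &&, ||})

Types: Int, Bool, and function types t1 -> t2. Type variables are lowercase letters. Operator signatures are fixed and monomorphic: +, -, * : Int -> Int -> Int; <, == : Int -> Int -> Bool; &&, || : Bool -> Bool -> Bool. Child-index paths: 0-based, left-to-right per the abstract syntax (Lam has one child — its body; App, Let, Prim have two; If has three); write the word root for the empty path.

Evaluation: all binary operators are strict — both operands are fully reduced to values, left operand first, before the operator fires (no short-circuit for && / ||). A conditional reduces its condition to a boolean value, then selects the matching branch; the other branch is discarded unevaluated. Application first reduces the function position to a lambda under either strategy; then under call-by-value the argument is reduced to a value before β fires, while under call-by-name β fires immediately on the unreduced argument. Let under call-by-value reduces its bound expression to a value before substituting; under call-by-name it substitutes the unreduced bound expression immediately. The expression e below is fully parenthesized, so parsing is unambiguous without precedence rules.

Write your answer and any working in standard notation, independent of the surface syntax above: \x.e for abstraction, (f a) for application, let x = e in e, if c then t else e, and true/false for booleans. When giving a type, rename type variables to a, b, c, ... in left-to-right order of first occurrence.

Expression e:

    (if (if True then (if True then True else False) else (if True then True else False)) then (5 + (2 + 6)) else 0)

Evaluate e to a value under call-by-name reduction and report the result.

Answer: 13

Derivation:
step 0: (if (if true then (if true then true else false) else (if true then true else false)) then (5 + (2 + 6)) else 0)
step 1: [if@0] (if (if true then true else false) then (5 + (2 + 6)) else 0)
step 2: [if@0] (if true then (5 + (2 + 6)) else 0)
step 3: [if@root] (5 + (2 + 6))
step 4: [delta@1] (5 + 8)
step 5: [delta@root] 13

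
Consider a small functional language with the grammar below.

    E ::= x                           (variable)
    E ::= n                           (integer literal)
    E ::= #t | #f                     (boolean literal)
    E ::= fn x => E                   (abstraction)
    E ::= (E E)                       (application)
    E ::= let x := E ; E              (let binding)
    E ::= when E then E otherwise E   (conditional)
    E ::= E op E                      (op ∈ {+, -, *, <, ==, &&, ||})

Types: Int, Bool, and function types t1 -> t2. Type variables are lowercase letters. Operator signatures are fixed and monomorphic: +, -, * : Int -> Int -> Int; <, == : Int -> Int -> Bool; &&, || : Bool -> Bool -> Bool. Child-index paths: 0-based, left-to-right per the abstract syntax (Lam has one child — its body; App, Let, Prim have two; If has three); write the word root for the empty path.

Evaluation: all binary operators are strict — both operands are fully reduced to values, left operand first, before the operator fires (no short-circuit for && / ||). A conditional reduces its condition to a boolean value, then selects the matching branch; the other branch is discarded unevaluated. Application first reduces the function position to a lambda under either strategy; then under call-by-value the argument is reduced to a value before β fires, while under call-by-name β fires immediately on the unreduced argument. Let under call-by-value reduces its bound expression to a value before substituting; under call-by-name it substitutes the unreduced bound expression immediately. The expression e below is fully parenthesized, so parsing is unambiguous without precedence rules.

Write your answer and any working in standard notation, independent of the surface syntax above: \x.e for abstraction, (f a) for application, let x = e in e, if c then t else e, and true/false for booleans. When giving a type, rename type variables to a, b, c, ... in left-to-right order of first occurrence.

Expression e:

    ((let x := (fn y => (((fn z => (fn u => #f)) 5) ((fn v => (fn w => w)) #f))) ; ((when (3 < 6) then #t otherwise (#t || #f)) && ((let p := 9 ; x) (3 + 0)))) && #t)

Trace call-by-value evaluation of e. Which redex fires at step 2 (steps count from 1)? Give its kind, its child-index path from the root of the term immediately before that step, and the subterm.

Answer: delta at 0.0.0 : (3 < 6)

Trace:
step 0: ((let x = (\y.(((\z.(\u.false)) 5) ((\v.(\w.w)) false))) in ((if (3 < 6) then true else (true || false)) && ((let p = 9 in x) (3 + 0)))) && true)
step 1: [let@0] (((if (3 < 6) then true else (true || false)) && ((let p = 9 in (\y.(((\z.(\u.false)) 5) ((\v.(\w.w)) false)))) (3 + 0))) && true)
step 2: [delta@0.0.0] (((if true then true else (true || false)) && ((let p = 9 in (\y.(((\z.(\u.false)) 5) ((\v.(\w.w)) false)))) (3 + 0))) && true)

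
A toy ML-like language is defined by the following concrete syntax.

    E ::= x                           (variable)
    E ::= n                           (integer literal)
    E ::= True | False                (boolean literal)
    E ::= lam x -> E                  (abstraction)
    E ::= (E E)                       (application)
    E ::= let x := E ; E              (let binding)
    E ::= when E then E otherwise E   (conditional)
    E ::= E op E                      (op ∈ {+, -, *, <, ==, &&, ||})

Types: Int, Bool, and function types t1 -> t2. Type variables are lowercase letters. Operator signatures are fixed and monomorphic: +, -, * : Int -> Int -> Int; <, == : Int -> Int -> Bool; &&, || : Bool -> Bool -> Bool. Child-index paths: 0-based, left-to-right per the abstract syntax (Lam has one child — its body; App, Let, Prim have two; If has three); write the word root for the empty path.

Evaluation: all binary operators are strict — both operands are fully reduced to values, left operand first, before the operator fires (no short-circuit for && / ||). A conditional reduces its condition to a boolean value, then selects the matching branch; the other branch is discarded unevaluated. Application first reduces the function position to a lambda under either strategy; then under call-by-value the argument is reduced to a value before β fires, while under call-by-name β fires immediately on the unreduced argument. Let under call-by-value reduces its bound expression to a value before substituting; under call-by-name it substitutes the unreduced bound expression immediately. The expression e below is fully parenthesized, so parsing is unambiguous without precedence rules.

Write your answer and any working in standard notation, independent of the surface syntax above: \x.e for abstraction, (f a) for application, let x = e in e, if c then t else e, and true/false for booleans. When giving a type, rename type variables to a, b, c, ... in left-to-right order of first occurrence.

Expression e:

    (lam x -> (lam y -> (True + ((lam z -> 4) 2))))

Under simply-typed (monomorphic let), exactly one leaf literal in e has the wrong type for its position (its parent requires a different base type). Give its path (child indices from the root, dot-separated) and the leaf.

Derivation:
  unify Bool ~ Int
  FAIL: mismatch Bool ~ Int

Answer: 0.0.0 : true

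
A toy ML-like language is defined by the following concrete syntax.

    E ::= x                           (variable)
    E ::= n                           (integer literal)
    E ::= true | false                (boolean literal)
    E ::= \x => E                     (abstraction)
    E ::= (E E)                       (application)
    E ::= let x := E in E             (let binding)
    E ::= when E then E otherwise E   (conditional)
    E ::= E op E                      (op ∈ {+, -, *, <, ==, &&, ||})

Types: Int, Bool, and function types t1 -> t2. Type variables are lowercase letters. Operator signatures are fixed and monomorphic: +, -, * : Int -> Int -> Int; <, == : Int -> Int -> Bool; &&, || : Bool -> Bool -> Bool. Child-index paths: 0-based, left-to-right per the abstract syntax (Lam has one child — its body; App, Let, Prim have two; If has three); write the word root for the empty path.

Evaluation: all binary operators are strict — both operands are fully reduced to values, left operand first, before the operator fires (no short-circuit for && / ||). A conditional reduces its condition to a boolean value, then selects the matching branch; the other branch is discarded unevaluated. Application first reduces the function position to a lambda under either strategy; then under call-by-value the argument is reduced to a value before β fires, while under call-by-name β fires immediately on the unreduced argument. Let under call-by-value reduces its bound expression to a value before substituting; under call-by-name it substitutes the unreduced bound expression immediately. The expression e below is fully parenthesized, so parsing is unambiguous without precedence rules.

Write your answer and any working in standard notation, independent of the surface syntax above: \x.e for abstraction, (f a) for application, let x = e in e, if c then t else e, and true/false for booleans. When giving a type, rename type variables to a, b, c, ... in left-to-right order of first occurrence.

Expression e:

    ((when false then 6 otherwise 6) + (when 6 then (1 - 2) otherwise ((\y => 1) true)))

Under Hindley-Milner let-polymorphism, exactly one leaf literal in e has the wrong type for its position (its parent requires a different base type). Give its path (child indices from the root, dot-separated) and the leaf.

Answer: 1.0 : 6

Working:
  unify Bool ~ Bool
  unify Int ~ Int
  unify Int ~ Int
  unify Int ~ Bool
  FAIL: mismatch Int ~ Bool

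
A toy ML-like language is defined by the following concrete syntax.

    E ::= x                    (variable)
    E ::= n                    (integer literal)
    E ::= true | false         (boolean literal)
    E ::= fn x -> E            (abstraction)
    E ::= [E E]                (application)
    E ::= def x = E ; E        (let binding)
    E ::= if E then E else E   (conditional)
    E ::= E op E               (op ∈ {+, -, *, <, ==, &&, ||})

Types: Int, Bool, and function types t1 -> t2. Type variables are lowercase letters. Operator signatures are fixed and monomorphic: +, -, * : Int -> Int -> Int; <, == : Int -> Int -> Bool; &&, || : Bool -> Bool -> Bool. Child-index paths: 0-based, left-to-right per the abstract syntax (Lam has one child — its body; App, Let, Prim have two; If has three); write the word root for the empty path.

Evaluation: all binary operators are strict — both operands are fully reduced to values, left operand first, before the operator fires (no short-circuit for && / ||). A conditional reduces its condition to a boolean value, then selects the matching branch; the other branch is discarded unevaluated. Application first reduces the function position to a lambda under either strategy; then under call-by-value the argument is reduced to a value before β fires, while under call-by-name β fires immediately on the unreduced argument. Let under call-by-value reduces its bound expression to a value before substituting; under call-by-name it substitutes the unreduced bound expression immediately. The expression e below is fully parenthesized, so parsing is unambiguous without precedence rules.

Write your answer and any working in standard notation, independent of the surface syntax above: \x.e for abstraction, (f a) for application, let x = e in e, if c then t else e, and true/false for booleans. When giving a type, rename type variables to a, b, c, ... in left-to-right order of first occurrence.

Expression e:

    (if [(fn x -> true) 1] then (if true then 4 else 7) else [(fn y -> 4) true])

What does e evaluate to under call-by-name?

Working:
step 0: (if ((\x.true) 1) then (if true then 4 else 7) else ((\y.4) true))
step 1: [beta@0] (if true then (if true then 4 else 7) else ((\y.4) true))
step 2: [if@root] (if true then 4 else 7)
step 3: [if@root] 4

Answer: 4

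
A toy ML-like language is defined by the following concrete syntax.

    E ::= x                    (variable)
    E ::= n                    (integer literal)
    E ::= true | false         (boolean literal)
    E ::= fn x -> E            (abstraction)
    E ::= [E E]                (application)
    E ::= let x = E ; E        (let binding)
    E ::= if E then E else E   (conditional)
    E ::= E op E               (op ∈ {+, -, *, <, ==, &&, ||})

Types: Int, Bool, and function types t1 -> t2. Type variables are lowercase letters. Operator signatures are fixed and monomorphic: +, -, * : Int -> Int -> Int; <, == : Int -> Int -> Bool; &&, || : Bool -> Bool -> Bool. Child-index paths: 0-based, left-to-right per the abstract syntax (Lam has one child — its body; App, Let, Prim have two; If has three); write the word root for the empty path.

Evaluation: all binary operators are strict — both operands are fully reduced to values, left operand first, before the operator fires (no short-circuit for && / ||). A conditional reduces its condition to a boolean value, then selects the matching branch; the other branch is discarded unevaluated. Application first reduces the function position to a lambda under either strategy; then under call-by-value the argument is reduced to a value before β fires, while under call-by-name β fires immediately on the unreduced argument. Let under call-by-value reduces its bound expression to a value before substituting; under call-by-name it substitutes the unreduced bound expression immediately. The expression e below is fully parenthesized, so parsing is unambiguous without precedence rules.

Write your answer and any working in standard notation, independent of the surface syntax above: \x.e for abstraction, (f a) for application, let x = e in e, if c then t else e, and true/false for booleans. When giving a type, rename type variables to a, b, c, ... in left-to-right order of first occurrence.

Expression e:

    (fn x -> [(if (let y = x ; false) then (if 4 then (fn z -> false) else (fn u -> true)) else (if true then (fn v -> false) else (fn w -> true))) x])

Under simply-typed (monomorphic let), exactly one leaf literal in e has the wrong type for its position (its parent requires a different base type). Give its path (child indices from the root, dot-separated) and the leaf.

Answer: 0.0.1.0 : 4

Working:
x : a
let y : a
  unify Bool ~ Bool
  unify Int ~ Bool
  FAIL: mismatch Int ~ Bool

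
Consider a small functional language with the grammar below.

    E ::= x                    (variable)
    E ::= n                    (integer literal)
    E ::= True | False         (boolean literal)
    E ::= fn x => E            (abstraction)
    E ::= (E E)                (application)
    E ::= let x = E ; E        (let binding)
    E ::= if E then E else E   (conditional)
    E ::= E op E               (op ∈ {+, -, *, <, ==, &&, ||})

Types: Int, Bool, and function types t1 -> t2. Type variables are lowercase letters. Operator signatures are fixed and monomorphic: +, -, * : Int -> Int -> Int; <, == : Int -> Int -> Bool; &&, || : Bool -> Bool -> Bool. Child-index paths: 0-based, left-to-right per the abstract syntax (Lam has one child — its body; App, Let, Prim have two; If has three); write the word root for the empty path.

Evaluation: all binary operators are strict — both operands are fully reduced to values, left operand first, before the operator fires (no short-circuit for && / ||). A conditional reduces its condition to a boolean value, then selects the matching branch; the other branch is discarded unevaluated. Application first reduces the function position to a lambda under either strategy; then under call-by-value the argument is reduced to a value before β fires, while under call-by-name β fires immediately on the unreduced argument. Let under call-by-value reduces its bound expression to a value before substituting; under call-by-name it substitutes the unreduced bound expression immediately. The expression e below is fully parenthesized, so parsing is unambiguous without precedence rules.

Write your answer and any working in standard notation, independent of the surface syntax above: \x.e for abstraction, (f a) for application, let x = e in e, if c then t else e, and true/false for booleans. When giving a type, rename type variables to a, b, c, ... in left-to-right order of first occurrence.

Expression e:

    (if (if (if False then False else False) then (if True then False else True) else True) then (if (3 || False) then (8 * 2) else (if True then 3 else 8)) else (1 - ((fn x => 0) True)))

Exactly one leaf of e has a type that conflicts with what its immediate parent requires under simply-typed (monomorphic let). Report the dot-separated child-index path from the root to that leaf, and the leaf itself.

Trace:
  unify Bool ~ Bool
  unify Bool ~ Bool
  unify Bool ~ Bool
  unify Bool ~ Bool
  unify Bool ~ Bool
  unify Bool ~ Bool
  unify Bool ~ Bool
  unify Int ~ Bool
  FAIL: mismatch Int ~ Bool

Answer: 1.0.0 : 3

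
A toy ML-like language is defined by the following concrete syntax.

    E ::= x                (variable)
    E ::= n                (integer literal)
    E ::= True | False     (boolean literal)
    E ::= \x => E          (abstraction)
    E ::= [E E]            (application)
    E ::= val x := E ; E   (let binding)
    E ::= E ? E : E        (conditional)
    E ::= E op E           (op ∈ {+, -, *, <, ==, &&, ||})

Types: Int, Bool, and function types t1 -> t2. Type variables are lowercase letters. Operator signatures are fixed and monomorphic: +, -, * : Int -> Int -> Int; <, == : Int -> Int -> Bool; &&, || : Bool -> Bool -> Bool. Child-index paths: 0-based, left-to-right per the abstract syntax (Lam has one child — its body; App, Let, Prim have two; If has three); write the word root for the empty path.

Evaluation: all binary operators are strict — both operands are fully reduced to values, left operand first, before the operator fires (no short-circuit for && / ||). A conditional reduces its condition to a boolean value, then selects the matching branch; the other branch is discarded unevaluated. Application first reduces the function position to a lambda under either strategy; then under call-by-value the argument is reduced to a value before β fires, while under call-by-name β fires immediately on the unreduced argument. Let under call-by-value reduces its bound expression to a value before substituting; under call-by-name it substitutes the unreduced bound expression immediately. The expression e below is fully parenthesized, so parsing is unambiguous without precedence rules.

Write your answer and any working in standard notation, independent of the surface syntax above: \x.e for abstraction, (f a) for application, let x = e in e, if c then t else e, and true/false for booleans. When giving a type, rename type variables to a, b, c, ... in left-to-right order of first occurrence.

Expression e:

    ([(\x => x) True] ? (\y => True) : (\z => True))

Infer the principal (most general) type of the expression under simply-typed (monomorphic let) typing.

Working:
x : a
\x._ : a -> a
  unify a -> a ~ Bool -> b
  unify a ~ Bool
  unify Bool ~ b
_ _ : Bool
  unify Bool ~ Bool
\y._ : c -> Bool
\z._ : d -> Bool
  unify c -> Bool ~ d -> Bool
  unify c ~ d
  unify Bool ~ Bool

Answer: a -> Bool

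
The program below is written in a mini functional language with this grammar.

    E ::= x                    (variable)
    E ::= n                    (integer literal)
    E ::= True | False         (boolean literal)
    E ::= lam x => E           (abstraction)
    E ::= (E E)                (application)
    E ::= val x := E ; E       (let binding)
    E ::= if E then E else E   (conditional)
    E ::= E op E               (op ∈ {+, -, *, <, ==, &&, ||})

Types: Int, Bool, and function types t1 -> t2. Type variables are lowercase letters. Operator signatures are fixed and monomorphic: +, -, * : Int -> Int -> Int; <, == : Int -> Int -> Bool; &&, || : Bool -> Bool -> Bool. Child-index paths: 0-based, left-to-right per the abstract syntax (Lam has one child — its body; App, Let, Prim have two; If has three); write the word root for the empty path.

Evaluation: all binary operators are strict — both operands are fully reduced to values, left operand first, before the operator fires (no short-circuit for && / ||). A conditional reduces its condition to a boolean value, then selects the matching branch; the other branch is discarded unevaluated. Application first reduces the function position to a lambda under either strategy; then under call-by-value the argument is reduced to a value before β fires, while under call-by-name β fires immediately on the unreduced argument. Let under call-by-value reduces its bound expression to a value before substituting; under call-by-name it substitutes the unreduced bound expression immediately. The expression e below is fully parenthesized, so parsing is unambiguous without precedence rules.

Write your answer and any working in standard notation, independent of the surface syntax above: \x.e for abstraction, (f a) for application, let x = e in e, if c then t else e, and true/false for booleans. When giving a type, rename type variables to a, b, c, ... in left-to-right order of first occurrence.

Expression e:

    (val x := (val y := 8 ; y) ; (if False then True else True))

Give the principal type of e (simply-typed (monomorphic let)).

Trace:
let y : Int
y : Int
let x : Int
  unify Bool ~ Bool
  unify Bool ~ Bool

Answer: Bool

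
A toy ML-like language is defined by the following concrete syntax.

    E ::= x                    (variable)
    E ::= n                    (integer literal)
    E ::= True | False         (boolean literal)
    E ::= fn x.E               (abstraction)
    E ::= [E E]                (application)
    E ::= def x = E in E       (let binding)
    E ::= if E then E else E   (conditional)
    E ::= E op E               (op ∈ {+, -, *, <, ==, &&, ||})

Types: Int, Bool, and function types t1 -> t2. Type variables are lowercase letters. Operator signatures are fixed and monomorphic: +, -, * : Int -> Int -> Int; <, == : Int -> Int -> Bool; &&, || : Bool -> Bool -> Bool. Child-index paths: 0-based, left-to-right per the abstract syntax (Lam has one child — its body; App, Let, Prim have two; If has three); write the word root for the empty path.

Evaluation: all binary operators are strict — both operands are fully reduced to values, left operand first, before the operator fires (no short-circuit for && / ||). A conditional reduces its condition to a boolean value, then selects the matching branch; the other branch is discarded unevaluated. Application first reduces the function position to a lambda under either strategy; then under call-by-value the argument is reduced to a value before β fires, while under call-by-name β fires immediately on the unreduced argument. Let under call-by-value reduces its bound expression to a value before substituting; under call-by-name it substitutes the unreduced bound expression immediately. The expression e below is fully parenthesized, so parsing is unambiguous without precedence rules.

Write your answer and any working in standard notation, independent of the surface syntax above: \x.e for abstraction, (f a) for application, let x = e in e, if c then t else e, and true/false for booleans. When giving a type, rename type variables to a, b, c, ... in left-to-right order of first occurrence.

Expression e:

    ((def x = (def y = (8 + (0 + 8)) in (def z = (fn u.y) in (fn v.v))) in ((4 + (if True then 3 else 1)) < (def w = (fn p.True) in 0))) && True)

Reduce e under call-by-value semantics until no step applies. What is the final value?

Answer: false

Working:
step 0: ((let x = (let y = (8 + (0 + 8)) in (let z = (\u.y) in (\v.v))) in ((4 + (if true then 3 else 1)) < (let w = (\p.true) in 0))) && true)
step 1: [delta@0.0.0.1] ((let x = (let y = (8 + 8) in (let z = (\u.y) in (\v.v))) in ((4 + (if true then 3 else 1)) < (let w = (\p.true) in 0))) && true)
step 2: [delta@0.0.0] ((let x = (let y = 16 in (let z = (\u.y) in (\v.v))) in ((4 + (if true then 3 else 1)) < (let w = (\p.true) in 0))) && true)
step 3: [let@0.0] ((let x = (let z = (\u.16) in (\v.v)) in ((4 + (if true then 3 else 1)) < (let w = (\p.true) in 0))) && true)
step 4: [let@0.0] ((let x = (\v.v) in ((4 + (if true then 3 else 1)) < (let w = (\p.true) in 0))) && true)
step 5: [let@0] (((4 + (if true then 3 else 1)) < (let w = (\p.true) in 0)) && true)
step 6: [if@0.0.1] (((4 + 3) < (let w = (\p.true) in 0)) && true)
step 7: [delta@0.0] ((7 < (let w = (\p.true) in 0)) && true)
step 8: [let@0.1] ((7 < 0) && true)
step 9: [delta@0] (false && true)
step 10: [delta@root] false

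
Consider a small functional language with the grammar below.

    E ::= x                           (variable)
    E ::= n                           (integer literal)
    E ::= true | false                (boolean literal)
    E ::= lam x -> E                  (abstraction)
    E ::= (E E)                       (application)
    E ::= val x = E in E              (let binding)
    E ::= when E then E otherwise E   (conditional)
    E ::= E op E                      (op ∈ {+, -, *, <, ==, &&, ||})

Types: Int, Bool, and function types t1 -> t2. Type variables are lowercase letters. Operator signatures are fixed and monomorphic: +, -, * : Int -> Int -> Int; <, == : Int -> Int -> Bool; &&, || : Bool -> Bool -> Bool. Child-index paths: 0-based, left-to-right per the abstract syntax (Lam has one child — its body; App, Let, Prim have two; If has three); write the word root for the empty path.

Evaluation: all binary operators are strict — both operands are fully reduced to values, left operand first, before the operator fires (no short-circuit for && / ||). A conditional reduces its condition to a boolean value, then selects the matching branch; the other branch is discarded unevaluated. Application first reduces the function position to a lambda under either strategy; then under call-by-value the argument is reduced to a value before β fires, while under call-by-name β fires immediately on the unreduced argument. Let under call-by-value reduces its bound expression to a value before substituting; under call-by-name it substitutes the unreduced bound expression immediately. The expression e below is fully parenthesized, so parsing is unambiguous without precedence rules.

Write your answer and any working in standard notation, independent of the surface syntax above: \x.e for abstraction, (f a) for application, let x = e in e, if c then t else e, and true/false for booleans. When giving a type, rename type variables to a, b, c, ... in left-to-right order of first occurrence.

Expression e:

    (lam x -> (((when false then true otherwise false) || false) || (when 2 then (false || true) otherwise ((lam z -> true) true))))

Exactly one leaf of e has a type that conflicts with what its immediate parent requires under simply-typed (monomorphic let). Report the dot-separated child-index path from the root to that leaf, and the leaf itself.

Trace:
  unify Bool ~ Bool
  unify Bool ~ Bool
  unify Bool ~ Bool
  unify Bool ~ Bool
  unify Bool ~ Bool
  unify Int ~ Bool
  FAIL: mismatch Int ~ Bool

Answer: 0.1.0 : 2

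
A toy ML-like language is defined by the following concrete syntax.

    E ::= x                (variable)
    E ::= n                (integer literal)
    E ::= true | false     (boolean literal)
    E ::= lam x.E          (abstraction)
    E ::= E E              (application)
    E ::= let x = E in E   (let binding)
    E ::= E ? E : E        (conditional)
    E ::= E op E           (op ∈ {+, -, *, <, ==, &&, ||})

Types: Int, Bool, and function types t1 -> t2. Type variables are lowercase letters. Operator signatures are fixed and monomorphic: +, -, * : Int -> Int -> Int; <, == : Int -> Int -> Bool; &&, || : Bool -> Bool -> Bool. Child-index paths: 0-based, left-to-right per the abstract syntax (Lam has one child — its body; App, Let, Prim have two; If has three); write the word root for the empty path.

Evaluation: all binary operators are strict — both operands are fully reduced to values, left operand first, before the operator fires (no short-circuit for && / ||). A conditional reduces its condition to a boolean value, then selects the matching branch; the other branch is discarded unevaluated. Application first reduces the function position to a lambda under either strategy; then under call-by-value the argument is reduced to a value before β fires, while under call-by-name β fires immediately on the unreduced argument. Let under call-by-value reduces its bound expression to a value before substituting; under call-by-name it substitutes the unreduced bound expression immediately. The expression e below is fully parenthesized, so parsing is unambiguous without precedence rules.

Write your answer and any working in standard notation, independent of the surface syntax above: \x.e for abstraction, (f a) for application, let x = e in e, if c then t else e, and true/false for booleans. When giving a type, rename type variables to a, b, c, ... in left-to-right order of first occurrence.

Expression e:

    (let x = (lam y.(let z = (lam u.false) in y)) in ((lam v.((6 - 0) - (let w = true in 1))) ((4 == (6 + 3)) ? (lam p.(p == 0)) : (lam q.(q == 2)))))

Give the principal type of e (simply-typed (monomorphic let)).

Answer: Int

Trace:
\u._ : b -> Bool
let z : b -> Bool
y : a
\y._ : a -> a
let x : a -> a
  unify Int ~ Int
  unify Int ~ Int
  unify Int ~ Int
let w : Bool
  unify Int ~ Int
\v._ : c -> Int
  unify Int ~ Int
  unify Int ~ Int
  unify Int ~ Int
  unify Int ~ Int
  unify Bool ~ Bool
p : d
  unify d ~ Int
  unify Int ~ Int
\p._ : Int -> Bool
q : e
  unify e ~ Int
  unify Int ~ Int
\q._ : Int -> Bool
  unify Int -> Bool ~ Int -> Bool
  unify Int ~ Int
  unify Bool ~ Bool
  unify c -> Int ~ (Int -> Bool) -> f
  unify c ~ Int -> Bool
  unify Int ~ f
_ _ : Int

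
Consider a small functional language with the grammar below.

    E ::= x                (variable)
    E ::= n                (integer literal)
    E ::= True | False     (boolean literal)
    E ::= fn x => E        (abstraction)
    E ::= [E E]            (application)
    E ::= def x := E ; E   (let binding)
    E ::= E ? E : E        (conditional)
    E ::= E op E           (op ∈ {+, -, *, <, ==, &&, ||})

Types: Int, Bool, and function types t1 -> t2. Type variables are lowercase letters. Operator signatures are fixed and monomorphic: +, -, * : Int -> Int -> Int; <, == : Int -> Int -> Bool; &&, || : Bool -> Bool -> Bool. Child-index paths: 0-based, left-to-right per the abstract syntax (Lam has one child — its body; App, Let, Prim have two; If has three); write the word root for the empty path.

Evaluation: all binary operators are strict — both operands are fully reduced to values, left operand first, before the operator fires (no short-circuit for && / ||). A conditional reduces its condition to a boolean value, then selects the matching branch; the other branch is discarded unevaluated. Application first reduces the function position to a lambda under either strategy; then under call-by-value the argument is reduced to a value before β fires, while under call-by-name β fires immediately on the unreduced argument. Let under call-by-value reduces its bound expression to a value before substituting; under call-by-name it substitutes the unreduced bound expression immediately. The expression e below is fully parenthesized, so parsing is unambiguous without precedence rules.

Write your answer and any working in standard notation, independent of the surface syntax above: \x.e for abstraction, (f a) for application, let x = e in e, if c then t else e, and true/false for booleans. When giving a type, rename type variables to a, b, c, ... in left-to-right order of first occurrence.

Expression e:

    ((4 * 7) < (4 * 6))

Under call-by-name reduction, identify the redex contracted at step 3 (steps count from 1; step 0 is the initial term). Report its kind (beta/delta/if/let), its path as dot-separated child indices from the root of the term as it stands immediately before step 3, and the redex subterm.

Trace:
step 0: ((4 * 7) < (4 * 6))
step 1: [delta@0] (28 < (4 * 6))
step 2: [delta@1] (28 < 24)
step 3: [delta@root] false

Answer: delta at root : (28 < 24)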